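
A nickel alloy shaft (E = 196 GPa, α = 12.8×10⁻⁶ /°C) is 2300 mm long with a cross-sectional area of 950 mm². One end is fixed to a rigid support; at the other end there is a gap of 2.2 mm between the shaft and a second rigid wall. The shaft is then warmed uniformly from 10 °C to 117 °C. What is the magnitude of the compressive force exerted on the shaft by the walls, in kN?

P ≈ 76.9 kN

If the wall were absent the shaft would grow by αΔT L = 12.8×10⁻⁶ × 107 × 2300 = 3.15 mm.
After closing the 2.2 mm clearance, 3.15 − 2.2 = 0.9501 mm of expansion remains to be suppressed by the wall.
So σ = E(δ_free − g)/L = 196×10³ × 0.9501/2300 = 80.96 MPa.
P = σA = 80.96 × 950 = 76.92 kN.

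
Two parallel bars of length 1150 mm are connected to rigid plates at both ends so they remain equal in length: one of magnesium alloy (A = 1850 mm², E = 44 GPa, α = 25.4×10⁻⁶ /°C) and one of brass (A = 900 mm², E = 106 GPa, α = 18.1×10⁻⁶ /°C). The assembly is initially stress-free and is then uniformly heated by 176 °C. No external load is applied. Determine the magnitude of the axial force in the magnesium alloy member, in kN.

Equilibrium of a rigid end plate with no external load gives equal and opposite internal forces ±P in the two members. Since α_{magnesium alloy} > α_{brass}, heating drives the magnesium alloy into compression and the brass into tension.
Equating the net (thermal + elastic) strains gives |α₁ − α₂|·ΔT = P·[1/(A₁E₁) + 1/(A₂E₂)].
|α₁ − α₂|·ΔT = 7.3×10⁻⁶ × 176 = 0.001285.
1/(A₁E₁) + 1/(A₂E₂) = 1/(1850×44×10³) + 1/(900×106×10³) = 2.277×10⁻⁸ N⁻¹.
P = 0.001285 / 2.277×10⁻⁸ = 56430 N = 56.43 kN.

P ≈ 56.4 kN (compressive in the magnesium alloy)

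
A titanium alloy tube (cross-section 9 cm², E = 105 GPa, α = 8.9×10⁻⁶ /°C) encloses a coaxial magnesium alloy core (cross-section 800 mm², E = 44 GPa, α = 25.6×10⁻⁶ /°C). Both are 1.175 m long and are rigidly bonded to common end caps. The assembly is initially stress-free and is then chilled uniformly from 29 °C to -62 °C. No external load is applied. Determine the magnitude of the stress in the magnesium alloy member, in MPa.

The magnesium alloy has the larger α, so on cooling it would change length more than the titanium alloy if both were free. The rigid plates force a common final length, so the magnesium alloy is put into tension and the titanium alloy into compression, with equal and opposite forces P (no external load).
Equating the net (thermal + elastic) strains gives |α₁ − α₂|·ΔT = P·[1/(A₁E₁) + 1/(A₂E₂)].
|α₁ − α₂|·ΔT = 16.7×10⁻⁶ × 91 = 0.00152.
1/(A₁E₁) + 1/(A₂E₂) = 1/(900×105×10³) + 1/(800×44×10³) = 3.899×10⁻⁸ N⁻¹.
P = 0.00152 / 3.899×10⁻⁸ = 38980 N = 38.98 kN.
σ_{magnesium alloy} = P/A₂ = 38980/800 = 48.72 MPa, tensile.

σ ≈ 48.7 MPa (tensile)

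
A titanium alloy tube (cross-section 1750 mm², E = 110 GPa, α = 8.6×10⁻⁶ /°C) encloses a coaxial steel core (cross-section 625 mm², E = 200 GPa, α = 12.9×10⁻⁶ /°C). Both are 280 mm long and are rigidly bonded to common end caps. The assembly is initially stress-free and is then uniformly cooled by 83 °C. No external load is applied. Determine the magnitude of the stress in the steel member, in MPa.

Equilibrium of a rigid end plate with no external load gives equal and opposite internal forces ±P in the two members. Since α_{steel} > α_{titanium alloy}, cooling drives the steel into tension and the titanium alloy into compression.
Setting the final lengths equal and cancelling L: (α₁ − α₂)ΔT = P/(A₁E₁) + P/(A₂E₂).
|α₁ − α₂|·ΔT = 4.3×10⁻⁶ × 83 = 0.0003569.
1/(A₁E₁) + 1/(A₂E₂) = 1/(1750×110×10³) + 1/(625×200×10³) = 1.319×10⁻⁸ N⁻¹.
P = 0.0003569 / 1.319×10⁻⁸ = 27050 N = 27.05 kN.
σ_{steel} = P/A₂ = 27050/625 = 43.28 MPa, tensile.

σ ≈ 43.3 MPa (tensile)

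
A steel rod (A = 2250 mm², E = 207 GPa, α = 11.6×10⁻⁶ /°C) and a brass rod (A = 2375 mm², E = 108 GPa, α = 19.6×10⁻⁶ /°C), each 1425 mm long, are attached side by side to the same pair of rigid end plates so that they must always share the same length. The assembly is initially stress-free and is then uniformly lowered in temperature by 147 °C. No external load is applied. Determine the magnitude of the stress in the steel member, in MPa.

Both members must finish at the same length. With the larger α, the brass tends to over-contract; the plates restrain it, putting the brass in tension and the steel in compression. With no external load the two internal forces are equal and opposite, magnitude P.
Compatibility of the two members (thermal + elastic change equal): (α₁ − α₂)ΔT = P·[1/(A₁E₁) + 1/(A₂E₂)].
|α₁ − α₂|·ΔT = 8×10⁻⁶ × 147 = 0.001176.
1/(A₁E₁) + 1/(A₂E₂) = 1/(2250×207×10³) + 1/(2375×108×10³) = 6.046×10⁻⁹ N⁻¹.
So P = 0.001176 / 6.046×10⁻⁹ = 194.5 kN.
σ_{steel} = P/A₁ = 194500/2250 = 86.45 MPa, compressive.

σ ≈ 86.5 MPa (compressive)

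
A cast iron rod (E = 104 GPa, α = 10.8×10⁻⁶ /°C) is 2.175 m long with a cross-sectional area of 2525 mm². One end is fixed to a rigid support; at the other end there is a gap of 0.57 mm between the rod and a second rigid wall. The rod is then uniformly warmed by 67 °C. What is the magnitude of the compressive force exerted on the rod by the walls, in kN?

P ≈ 121 kN

Free thermal elongation = αΔT L = 10.8×10⁻⁶ × 67 × 2175 = 1.574 mm.
This exceeds the 0.57 mm gap, so the wall pushes back. The portion of expansion that must be recovered elastically is δ_free − gap = 1.574 − 0.57 = 1.004 mm.
That suppressed elongation corresponds to σ = E·Δ/L = 104×10³ × 1.004/2175 = 48 MPa.
Force on the wall = σA = 48 × 2525 mm² = 121.2 kN.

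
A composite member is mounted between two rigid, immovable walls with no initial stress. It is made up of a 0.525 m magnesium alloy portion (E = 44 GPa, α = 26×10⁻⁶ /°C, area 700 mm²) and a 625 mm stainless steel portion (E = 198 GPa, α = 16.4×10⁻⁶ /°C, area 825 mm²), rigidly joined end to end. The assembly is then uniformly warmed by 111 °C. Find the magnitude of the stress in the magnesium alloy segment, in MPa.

Free thermal expansion of the whole bar: Σ αᵢΔT Lᵢ = 26×10⁻⁶×111×525 + 16.4×10⁻⁶×111×625 = 2.653 mm.
Since the ends are fixed, an axial force P builds up, equal in every segment, with P · Σ Lᵢ/(AᵢEᵢ) = δ_free.
The series flexibility is Σ Lᵢ/(AᵢEᵢ) = 525/(700×44×10³) + 625/(825×198×10³) = 2.087×10⁻⁵ mm/N.
So P = 2.653 / 2.087×10⁻⁵ = 127.1 kN, compressive.
σ_{magnesium alloy} = P / A = 127100 / 700 = 181.6 MPa.

σ ≈ 182 MPa (compressive)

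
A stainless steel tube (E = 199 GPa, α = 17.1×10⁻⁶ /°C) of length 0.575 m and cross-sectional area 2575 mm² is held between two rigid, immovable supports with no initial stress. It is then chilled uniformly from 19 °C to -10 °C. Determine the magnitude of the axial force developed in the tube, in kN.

P ≈ 254 kN (tensile)

Full restraint means ε = 0, so the stress is σ = EαΔT = 199×10³ × 17.1×10⁻⁶ × 29 = 98.68 MPa.
P = AEαΔT = 2575 × 199×10³ × 17.1×10⁻⁶ × 29 = 254.1 kN (tensile).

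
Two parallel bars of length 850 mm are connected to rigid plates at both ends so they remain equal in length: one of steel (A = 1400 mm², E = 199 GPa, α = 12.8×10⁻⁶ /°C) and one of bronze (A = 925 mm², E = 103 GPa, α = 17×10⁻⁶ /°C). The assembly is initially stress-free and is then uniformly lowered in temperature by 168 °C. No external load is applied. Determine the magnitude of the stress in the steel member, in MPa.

Both members must finish at the same length. With the larger α, the bronze tends to over-contract; the plates restrain it, putting the bronze in tension and the steel in compression. With no external load the two internal forces are equal and opposite, magnitude P.
Setting the final lengths equal and cancelling L: (α₁ − α₂)ΔT = P/(A₁E₁) + P/(A₂E₂).
|α₁ − α₂|·ΔT = 4.2×10⁻⁶ × 168 = 0.0007056.
1/(A₁E₁) + 1/(A₂E₂) = 1/(1400×199×10³) + 1/(925×103×10³) = 1.409×10⁻⁸ N⁻¹.
So P = 0.0007056 / 1.409×10⁻⁸ = 50.09 kN.
σ_{steel} = P/A₁ = 50090/1400 = 35.78 MPa, compressive.

σ ≈ 35.8 MPa (compressive)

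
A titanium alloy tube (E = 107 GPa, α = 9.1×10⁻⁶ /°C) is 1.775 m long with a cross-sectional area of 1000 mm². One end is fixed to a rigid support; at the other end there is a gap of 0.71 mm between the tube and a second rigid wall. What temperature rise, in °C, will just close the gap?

The gap closes when αΔT L = 0.71 mm, since the tube is still unstressed at that instant.
ΔT = 0.71 / (9.1×10⁻⁶ × 1775) = 43.96 °C.

ΔT ≈ 44 °C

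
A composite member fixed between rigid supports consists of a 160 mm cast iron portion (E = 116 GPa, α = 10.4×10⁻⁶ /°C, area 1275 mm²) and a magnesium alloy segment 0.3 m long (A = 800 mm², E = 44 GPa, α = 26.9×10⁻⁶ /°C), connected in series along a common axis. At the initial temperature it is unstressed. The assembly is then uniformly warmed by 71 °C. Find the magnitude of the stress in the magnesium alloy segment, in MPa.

With the walls removed the bar would change length by δ_free = Σ αᵢΔT Lᵢ = 10.4×10⁻⁶×71×160 + 26.9×10⁻⁶×71×300 = 0.6911 mm.
The rigid supports impose zero overall length change; the single axial force P common to all segments must satisfy P Σ Lᵢ/(AᵢEᵢ) = δ_free.
Σ Lᵢ/(AᵢEᵢ) = 160/(1275×116×10³) + 300/(800×44×10³) = 9.605×10⁻⁶ mm/N.
P = 0.6911 / 9.605×10⁻⁶ = 71960 N = 71.96 kN, compressive.
σ_{magnesium alloy} = P / A = 71960 / 800 = 89.95 MPa.

σ ≈ 89.9 MPa (compressive)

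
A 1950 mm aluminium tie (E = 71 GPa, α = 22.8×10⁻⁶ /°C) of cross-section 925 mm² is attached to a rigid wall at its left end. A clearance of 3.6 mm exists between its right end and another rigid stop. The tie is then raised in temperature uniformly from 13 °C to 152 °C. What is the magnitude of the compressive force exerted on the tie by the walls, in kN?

Unrestrained expansion: δ_free = αΔT L = 22.8×10⁻⁶ × 139 × 1950 = 6.18 mm.
After closing the 3.6 mm clearance, 6.18 − 3.6 = 2.58 mm of expansion remains to be suppressed by the wall.
So σ = E(δ_free − g)/L = 71×10³ × 2.58/1950 = 93.94 MPa.
Force on the wall = σA = 93.94 × 925 mm² = 86.89 kN.

P ≈ 86.9 kN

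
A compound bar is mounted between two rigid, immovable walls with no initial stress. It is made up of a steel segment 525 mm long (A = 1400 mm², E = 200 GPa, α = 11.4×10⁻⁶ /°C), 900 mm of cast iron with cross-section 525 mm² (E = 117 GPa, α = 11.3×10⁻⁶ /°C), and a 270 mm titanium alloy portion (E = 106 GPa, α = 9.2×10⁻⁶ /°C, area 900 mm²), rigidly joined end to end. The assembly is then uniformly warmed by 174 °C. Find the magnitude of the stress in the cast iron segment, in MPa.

With the walls removed the bar would change length by δ_free = Σ αᵢΔT Lᵢ = 11.4×10⁻⁶×174×525 + 11.3×10⁻⁶×174×900 + 9.2×10⁻⁶×174×270 = 3.243 mm.
The rigid supports impose zero overall length change; the single axial force P common to all segments must satisfy P Σ Lᵢ/(AᵢEᵢ) = δ_free.
The series flexibility is Σ Lᵢ/(AᵢEᵢ) = 525/(1400×200×10³) + 900/(525×117×10³) + 270/(900×106×10³) = 1.936×10⁻⁵ mm/N.
So P = 3.243 / 1.936×10⁻⁵ = 167.5 kN, compressive.
σ_{cast iron} = P / A = 167500 / 525 = 319.1 MPa.

σ ≈ 319 MPa (compressive)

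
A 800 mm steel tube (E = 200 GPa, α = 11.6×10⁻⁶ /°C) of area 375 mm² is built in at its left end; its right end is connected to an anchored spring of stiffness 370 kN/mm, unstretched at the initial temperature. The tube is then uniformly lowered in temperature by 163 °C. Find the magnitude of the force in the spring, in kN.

If the spring were absent the tube would shorten by αΔT L = 11.6×10⁻⁶ × 163 × 800 = 1.513 mm.
With a force P in the spring, the elastic change of the tube is PL/(AE) and that of the spring is P/k; compatibility requires their sum to equal δ_free.
P [ L/(AE) + 1/k ] = δ_free → P [ 800/(375×200×10³) + 1/(370×10³) ] = 1.513.
P = 1.513 / 1.337×10⁻⁵ = 113100 N.

P ≈ 113 kN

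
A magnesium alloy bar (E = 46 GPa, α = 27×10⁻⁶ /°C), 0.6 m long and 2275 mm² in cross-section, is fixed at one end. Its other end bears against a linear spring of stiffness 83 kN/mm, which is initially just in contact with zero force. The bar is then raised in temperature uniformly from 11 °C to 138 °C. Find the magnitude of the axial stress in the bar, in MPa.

Free thermal expansion: δ_free = αΔT L = 27×10⁻⁶ × 127 × 600 = 2.057 mm.
With a force P in the spring, the elastic change of the bar is PL/(AE) and that of the spring is P/k; compatibility requires their sum to equal δ_free.
P [ L/(AE) + 1/k ] = δ_free → P [ 600/(2275×46×10³) + 1/(83×10³) ] = 2.057.
P = 2.057 / 1.778×10⁻⁵ = 115700 N.
σ = P/A = 115700/2275 = 50.86 MPa.

σ ≈ 50.9 MPa (compressive)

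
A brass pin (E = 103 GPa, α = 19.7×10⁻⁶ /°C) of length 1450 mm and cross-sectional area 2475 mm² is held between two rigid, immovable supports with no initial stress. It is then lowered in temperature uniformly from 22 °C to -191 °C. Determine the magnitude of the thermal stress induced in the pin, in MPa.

σ ≈ 432 MPa (tensile)

Because both ends are immovable the net strain is zero, and the suppressed thermal strain is αΔT = 19.7×10⁻⁶ × 213 = 4196.1×10⁻⁶.
σ = EαΔT = 103×10³ × 19.7×10⁻⁶ × 213 = 432.2 MPa (tensile; the pin is trying to contract).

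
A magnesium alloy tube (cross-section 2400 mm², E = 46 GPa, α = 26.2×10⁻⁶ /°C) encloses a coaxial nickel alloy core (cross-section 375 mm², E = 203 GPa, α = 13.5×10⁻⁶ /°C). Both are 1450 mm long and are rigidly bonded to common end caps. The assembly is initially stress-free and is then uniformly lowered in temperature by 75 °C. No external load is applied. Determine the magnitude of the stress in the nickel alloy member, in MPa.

σ ≈ 114 MPa (compressive)

Equilibrium of a rigid end plate with no external load gives equal and opposite internal forces ±P in the two members. Since α_{magnesium alloy} > α_{nickel alloy}, cooling drives the magnesium alloy into tension and the nickel alloy into compression.
Compatibility of the two members (thermal + elastic change equal): (α₁ − α₂)ΔT = P·[1/(A₁E₁) + 1/(A₂E₂)].
|α₁ − α₂|·ΔT = 12.7×10⁻⁶ × 75 = 0.0009525.
1/(A₁E₁) + 1/(A₂E₂) = 1/(2400×46×10³) + 1/(375×203×10³) = 2.219×10⁻⁸ N⁻¹.
So P = 0.0009525 / 2.219×10⁻⁸ = 42.92 kN.
σ_{nickel alloy} = P/A₂ = 42920/375 = 114.4 MPa, compressive.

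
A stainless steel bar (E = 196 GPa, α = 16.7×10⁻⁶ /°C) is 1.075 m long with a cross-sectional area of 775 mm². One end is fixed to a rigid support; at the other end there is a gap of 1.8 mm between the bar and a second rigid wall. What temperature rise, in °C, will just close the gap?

ΔT ≈ 100 °C

The gap closes when αΔT L = 1.8 mm, since the bar is still unstressed at that instant.
ΔT = 1.8 / (16.7×10⁻⁶ × 1075) = 100.3 °C.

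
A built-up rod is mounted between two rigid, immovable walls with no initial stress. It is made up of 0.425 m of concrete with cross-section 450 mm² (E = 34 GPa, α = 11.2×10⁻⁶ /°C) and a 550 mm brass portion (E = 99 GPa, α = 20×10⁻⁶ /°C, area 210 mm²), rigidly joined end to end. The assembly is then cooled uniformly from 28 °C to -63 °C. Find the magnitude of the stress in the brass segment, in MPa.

σ ≈ 126 MPa (tensile)

Free thermal contraction of the whole bar: Σ αᵢΔT Lᵢ = 11.2×10⁻⁶×91×425 + 20×10⁻⁶×91×550 = 1.434 mm.
The rigid supports impose zero overall length change; the single axial force P common to all segments must satisfy P Σ Lᵢ/(AᵢEᵢ) = δ_free.
Σ Lᵢ/(AᵢEᵢ) = 425/(450×34×10³) + 550/(210×99×10³) = 5.423×10⁻⁵ mm/N.
P = 1.434 / 5.423×10⁻⁵ = 26440 N = 26.44 kN, tensile.
σ_{brass} = P / A = 26440 / 210 = 125.9 MPa.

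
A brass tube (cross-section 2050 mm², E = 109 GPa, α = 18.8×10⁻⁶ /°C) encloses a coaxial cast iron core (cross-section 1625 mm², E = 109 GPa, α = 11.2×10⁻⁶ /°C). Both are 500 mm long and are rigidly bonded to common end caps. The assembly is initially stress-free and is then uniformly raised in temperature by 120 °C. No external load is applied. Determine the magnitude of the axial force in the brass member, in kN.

P ≈ 90.1 kN (compressive in the brass)

The brass has the larger α, so on heating it would change length more than the cast iron if both were free. The rigid plates force a common final length, so the brass is put into compression and the cast iron into tension, with equal and opposite forces P (no external load).
Equating the net (thermal + elastic) strains gives |α₁ − α₂|·ΔT = P·[1/(A₁E₁) + 1/(A₂E₂)].
|α₁ − α₂|·ΔT = 7.6×10⁻⁶ × 120 = 0.000912.
1/(A₁E₁) + 1/(A₂E₂) = 1/(2050×109×10³) + 1/(1625×109×10³) = 1.012×10⁻⁸ N⁻¹.
P = 0.000912 / 1.012×10⁻⁸ = 90110 N = 90.11 kN.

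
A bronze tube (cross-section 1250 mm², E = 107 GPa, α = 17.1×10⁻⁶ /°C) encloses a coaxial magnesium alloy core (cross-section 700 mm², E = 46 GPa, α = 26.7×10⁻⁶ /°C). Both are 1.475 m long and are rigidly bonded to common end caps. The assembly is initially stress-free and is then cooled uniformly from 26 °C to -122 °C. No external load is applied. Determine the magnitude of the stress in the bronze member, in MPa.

σ ≈ 29.5 MPa (compressive)

Equilibrium of a rigid end plate with no external load gives equal and opposite internal forces ±P in the two members. Since α_{magnesium alloy} > α_{bronze}, cooling drives the magnesium alloy into tension and the bronze into compression.
Setting the final lengths equal and cancelling L: (α₁ − α₂)ΔT = P/(A₁E₁) + P/(A₂E₂).
|α₁ − α₂|·ΔT = 9.6×10⁻⁶ × 148 = 0.001421.
1/(A₁E₁) + 1/(A₂E₂) = 1/(1250×107×10³) + 1/(700×46×10³) = 3.853×10⁻⁸ N⁻¹.
P = 0.001421 / 3.853×10⁻⁸ = 36870 N = 36.87 kN.
σ_{bronze} = P/A₁ = 36870/1250 = 29.5 MPa, compressive.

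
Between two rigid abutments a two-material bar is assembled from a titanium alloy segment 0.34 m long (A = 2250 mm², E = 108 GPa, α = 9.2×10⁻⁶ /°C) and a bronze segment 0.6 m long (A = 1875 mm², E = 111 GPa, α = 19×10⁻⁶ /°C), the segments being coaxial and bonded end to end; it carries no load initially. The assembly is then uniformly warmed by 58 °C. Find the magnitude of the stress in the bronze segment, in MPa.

σ ≈ 105 MPa (compressive)

Free thermal expansion of the whole bar: Σ αᵢΔT Lᵢ = 9.2×10⁻⁶×58×340 + 19×10⁻⁶×58×600 = 0.8426 mm.
Since the ends are fixed, an axial force P builds up, equal in every segment, with P · Σ Lᵢ/(AᵢEᵢ) = δ_free.
The series flexibility is Σ Lᵢ/(AᵢEᵢ) = 340/(2250×108×10³) + 600/(1875×111×10³) = 4.282×10⁻⁶ mm/N.
Hence P = δ_free / Σ(L/AE) = 0.8426/4.282×10⁻⁶ = 196.8 kN (compressive).
σ_{bronze} = P / A = 196800 / 1875 = 104.9 MPa.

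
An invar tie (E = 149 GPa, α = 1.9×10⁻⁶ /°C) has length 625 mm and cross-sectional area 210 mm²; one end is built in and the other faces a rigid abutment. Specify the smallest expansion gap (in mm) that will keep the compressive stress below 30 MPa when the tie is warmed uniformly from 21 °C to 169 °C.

With no wall the tie would lengthen by αΔT L = 1.9×10⁻⁶ × 148 × 625 = 0.1757 mm.
A stress of 30 MPa corresponds to the wall pushing the tie back by σL/E = 30×625/(149×10³) = 0.1258 mm.
The gap must absorb the remainder: g_min = 0.1757 − 0.1258 = 0.04991 mm.

g ≈ 0.0499 mm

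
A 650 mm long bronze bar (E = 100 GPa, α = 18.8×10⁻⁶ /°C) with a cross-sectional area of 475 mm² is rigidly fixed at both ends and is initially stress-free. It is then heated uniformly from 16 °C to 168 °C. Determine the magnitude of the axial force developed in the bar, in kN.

P ≈ 136 kN (compressive)

Full restraint means ε = 0, so the stress is σ = EαΔT = 100×10³ × 18.8×10⁻⁶ × 152 = 285.8 MPa.
Axial force P = σA = 285.8 × 475 = 135700 N = 135.7 kN, compressive.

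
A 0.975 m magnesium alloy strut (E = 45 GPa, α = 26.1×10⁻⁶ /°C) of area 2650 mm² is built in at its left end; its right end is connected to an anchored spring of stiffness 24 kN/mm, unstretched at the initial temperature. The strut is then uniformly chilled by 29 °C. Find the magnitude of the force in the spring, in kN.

If the spring were absent the strut would shorten by αΔT L = 26.1×10⁻⁶ × 29 × 975 = 0.738 mm.
With a force P in the spring, the elastic change of the strut is PL/(AE) and that of the spring is P/k; compatibility requires their sum to equal δ_free.
P [ L/(AE) + 1/k ] = δ_free → P [ 975/(2650×45×10³) + 1/(24×10³) ] = 0.738.
P = 0.738 / 4.984×10⁻⁵ = 14810 N.

P ≈ 14.8 kN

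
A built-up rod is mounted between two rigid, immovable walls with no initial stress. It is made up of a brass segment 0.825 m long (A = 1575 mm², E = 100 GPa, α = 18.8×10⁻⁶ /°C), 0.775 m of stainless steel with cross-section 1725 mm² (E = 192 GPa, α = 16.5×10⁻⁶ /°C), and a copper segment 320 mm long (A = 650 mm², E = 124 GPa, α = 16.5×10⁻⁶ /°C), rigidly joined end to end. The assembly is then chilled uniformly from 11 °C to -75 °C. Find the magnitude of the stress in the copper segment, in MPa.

Free thermal contraction of the whole bar: Σ αᵢΔT Lᵢ = 18.8×10⁻⁶×86×825 + 16.5×10⁻⁶×86×775 + 16.5×10⁻⁶×86×320 = 2.888 mm.
The rigid supports impose zero overall length change; the single axial force P common to all segments must satisfy P Σ Lᵢ/(AᵢEᵢ) = δ_free.
Σ Lᵢ/(AᵢEᵢ) = 825/(1575×100×10³) + 775/(1725×192×10³) + 320/(650×124×10³) = 1.155×10⁻⁵ mm/N.
So P = 2.888 / 1.155×10⁻⁵ = 250.1 kN, tensile.
σ_{copper} = P / A = 250100 / 650 = 384.7 MPa.

σ ≈ 385 MPa (tensile)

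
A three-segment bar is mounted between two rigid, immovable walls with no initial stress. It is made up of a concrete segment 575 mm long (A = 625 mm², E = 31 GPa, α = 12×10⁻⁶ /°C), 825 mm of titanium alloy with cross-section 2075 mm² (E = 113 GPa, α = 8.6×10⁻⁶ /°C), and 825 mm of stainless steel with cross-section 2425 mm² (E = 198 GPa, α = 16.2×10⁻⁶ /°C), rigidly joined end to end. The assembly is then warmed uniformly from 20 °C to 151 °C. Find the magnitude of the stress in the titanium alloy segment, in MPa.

If the supports were absent, the total length change would be Σ αᵢΔT Lᵢ = 12×10⁻⁶×131×575 + 8.6×10⁻⁶×131×825 + 16.2×10⁻⁶×131×825 = 3.584 mm.
Since the ends are fixed, an axial force P builds up, equal in every segment, with P · Σ Lᵢ/(AᵢEᵢ) = δ_free.
The series flexibility is Σ Lᵢ/(AᵢEᵢ) = 575/(625×31×10³) + 825/(2075×113×10³) + 825/(2425×198×10³) = 3.491×10⁻⁵ mm/N.
So P = 3.584 / 3.491×10⁻⁵ = 102.7 kN, compressive.
σ_{titanium alloy} = P / A = 102700 / 2075 = 49.47 MPa.

σ ≈ 49.5 MPa (compressive)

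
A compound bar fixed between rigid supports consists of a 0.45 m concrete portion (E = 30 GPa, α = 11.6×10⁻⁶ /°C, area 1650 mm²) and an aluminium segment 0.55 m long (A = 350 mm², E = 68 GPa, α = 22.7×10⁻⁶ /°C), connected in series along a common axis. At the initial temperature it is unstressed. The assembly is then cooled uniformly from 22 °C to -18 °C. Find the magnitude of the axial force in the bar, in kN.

If the supports were absent, the total length change would be Σ αᵢΔT Lᵢ = 11.6×10⁻⁶×40×450 + 22.7×10⁻⁶×40×550 = 0.7082 mm.
The walls prevent any net length change, so an axial force P (same in every segment) develops. Compatibility: P · Σ Lᵢ/(AᵢEᵢ) = δ_free.
Σ Lᵢ/(AᵢEᵢ) = 450/(1650×30×10³) + 550/(350×68×10³) = 3.22×10⁻⁵ mm/N.
So P = 0.7082 / 3.22×10⁻⁵ = 21.99 kN, tensile.

P ≈ 22 kN (tensile)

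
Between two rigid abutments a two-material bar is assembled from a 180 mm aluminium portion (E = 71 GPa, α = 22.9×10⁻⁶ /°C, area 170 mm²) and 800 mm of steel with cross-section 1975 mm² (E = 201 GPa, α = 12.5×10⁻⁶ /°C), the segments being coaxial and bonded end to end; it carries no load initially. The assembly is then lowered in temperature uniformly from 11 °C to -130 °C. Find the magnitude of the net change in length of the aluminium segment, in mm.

|ΔL| ≈ 1.17 mm

If the supports were absent, the total length change would be Σ αᵢΔT Lᵢ = 22.9×10⁻⁶×141×180 + 12.5×10⁻⁶×141×800 = 1.991 mm.
Since the ends are fixed, an axial force P builds up, equal in every segment, with P · Σ Lᵢ/(AᵢEᵢ) = δ_free.
Σ Lᵢ/(AᵢEᵢ) = 180/(170×71×10³) + 800/(1975×201×10³) = 1.693×10⁻⁵ mm/N.
P = 1.991 / 1.693×10⁻⁵ = 117600 N = 117.6 kN, tensile.
For the aluminium segment, free thermal change = 22.9×10⁻⁶×141×180 = 0.5812 mm and elastic change from P = 117600×180/(170×71×10³) = 1.754 mm; these oppose, so the net change is 1.17 mm (segment lengthens).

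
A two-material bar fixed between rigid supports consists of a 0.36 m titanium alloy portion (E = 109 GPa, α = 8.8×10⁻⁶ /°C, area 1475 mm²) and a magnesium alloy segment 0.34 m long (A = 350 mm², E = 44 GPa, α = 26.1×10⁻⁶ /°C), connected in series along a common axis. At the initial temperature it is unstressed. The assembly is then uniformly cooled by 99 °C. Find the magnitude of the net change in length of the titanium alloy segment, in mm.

|ΔL| ≈ 0.204 mm

Free thermal contraction of the whole bar: Σ αᵢΔT Lᵢ = 8.8×10⁻⁶×99×360 + 26.1×10⁻⁶×99×340 = 1.192 mm.
Since the ends are fixed, an axial force P builds up, equal in every segment, with P · Σ Lᵢ/(AᵢEᵢ) = δ_free.
The series flexibility is Σ Lᵢ/(AᵢEᵢ) = 360/(1475×109×10³) + 340/(350×44×10³) = 2.432×10⁻⁵ mm/N.
P = 1.192 / 2.432×10⁻⁵ = 49030 N = 49.03 kN, tensile.
For the titanium alloy segment, free thermal change = 8.8×10⁻⁶×99×360 = 0.3136 mm and elastic change from P = 49030×360/(1475×109×10³) = 0.1098 mm; these oppose, so the net change is 0.204 mm (segment shortens).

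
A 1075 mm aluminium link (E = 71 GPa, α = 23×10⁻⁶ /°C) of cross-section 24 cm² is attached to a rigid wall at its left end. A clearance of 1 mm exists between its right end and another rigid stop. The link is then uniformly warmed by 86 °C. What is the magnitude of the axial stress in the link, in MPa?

Unrestrained expansion: δ_free = αΔT L = 23×10⁻⁶ × 86 × 1075 = 2.126 mm.
After closing the 1 mm clearance, 2.126 − 1 = 1.126 mm of expansion remains to be suppressed by the wall.
That suppressed elongation corresponds to σ = E·Δ/L = 71×10³ × 1.126/1075 = 74.39 MPa.

σ ≈ 74.4 MPa (compressive)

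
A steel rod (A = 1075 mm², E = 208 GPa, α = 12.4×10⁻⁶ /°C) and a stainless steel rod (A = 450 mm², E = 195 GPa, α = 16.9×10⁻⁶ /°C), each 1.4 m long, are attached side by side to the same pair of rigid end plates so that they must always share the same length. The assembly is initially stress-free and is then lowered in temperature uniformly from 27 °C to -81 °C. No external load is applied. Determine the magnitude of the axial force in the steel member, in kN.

P ≈ 30.6 kN (compressive in the steel)

The stainless steel has the larger α, so on cooling it would change length more than the steel if both were free. The rigid plates force a common final length, so the stainless steel is put into tension and the steel into compression, with equal and opposite forces P (no external load).
Equating the net (thermal + elastic) strains gives |α₁ − α₂|·ΔT = P·[1/(A₁E₁) + 1/(A₂E₂)].
|α₁ − α₂|·ΔT = 4.5×10⁻⁶ × 108 = 0.000486.
1/(A₁E₁) + 1/(A₂E₂) = 1/(1075×208×10³) + 1/(450×195×10³) = 1.587×10⁻⁸ N⁻¹.
So P = 0.000486 / 1.587×10⁻⁸ = 30.63 kN.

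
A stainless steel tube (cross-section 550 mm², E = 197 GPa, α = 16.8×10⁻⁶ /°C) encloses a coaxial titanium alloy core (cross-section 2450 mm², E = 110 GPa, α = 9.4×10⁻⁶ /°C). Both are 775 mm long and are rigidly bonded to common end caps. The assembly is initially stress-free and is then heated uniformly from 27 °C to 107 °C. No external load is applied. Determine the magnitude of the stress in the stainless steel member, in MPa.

Equilibrium of a rigid end plate with no external load gives equal and opposite internal forces ±P in the two members. Since α_{stainless steel} > α_{titanium alloy}, heating drives the stainless steel into compression and the titanium alloy into tension.
Compatibility of the two members (thermal + elastic change equal): (α₁ − α₂)ΔT = P·[1/(A₁E₁) + 1/(A₂E₂)].
|α₁ − α₂|·ΔT = 7.4×10⁻⁶ × 80 = 0.000592.
1/(A₁E₁) + 1/(A₂E₂) = 1/(550×197×10³) + 1/(2450×110×10³) = 1.294×10⁻⁸ N⁻¹.
P = 0.000592 / 1.294×10⁻⁸ = 45750 N = 45.75 kN.
σ_{stainless steel} = P/A₁ = 45750/550 = 83.18 MPa, compressive.

σ ≈ 83.2 MPa (compressive)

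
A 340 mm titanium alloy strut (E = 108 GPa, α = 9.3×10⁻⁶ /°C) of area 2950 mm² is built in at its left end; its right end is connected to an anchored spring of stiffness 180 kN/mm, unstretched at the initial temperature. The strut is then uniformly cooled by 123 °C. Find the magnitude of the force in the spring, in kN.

P ≈ 58.7 kN

If the spring were absent the strut would shorten by αΔT L = 9.3×10⁻⁶ × 123 × 340 = 0.3889 mm.
Let P be the tensile force in the spring. The strut extends elastically by PL/(AE) and the spring stretches by P/k; together these equal δ_free.
So P = δ_free / [L/(AE) + 1/k] = 0.3889 / [ 340/(2950×108×10³) + 1/(180×10³) ].
P = 0.3889 / 6.623×10⁻⁶ = 58730 N.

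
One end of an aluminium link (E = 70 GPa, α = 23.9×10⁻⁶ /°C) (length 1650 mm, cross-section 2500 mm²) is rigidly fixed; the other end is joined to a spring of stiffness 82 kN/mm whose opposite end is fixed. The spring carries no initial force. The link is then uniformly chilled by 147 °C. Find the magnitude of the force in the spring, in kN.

Free thermal contraction: δ_free = αΔT L = 23.9×10⁻⁶ × 147 × 1650 = 5.797 mm.
With a force P in the spring, the elastic change of the link is PL/(AE) and that of the spring is P/k; compatibility requires their sum to equal δ_free.
So P = δ_free / [L/(AE) + 1/k] = 5.797 / [ 1650/(2500×70×10³) + 1/(82×10³) ].
P = 5.797 / 2.162×10⁻⁵ = 268100 N.

P ≈ 268 kN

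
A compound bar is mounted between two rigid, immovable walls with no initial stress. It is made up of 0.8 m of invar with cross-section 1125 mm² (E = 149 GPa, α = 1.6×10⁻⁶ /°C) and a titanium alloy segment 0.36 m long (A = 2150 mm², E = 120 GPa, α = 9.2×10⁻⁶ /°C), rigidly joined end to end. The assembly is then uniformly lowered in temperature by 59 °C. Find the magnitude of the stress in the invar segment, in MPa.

σ ≈ 39 MPa (tensile)

Free thermal contraction of the whole bar: Σ αᵢΔT Lᵢ = 1.6×10⁻⁶×59×800 + 9.2×10⁻⁶×59×360 = 0.2709 mm.
The walls prevent any net length change, so an axial force P (same in every segment) develops. Compatibility: P · Σ Lᵢ/(AᵢEᵢ) = δ_free.
The series flexibility is Σ Lᵢ/(AᵢEᵢ) = 800/(1125×149×10³) + 360/(2150×120×10³) = 6.168×10⁻⁶ mm/N.
Hence P = δ_free / Σ(L/AE) = 0.2709/6.168×10⁻⁶ = 43.93 kN (tensile).
σ_{invar} = P / A = 43930 / 1125 = 39.04 MPa.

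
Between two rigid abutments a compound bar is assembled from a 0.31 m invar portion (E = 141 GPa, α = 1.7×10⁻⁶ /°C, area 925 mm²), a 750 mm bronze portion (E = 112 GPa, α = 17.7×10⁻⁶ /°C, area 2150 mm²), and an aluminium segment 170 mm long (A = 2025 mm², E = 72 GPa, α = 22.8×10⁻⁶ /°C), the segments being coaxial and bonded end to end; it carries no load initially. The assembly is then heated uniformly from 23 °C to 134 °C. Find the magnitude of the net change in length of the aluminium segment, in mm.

If the supports were absent, the total length change would be Σ αᵢΔT Lᵢ = 1.7×10⁻⁶×111×310 + 17.7×10⁻⁶×111×750 + 22.8×10⁻⁶×111×170 = 1.962 mm.
The rigid supports impose zero overall length change; the single axial force P common to all segments must satisfy P Σ Lᵢ/(AᵢEᵢ) = δ_free.
Σ Lᵢ/(AᵢEᵢ) = 310/(925×141×10³) + 750/(2150×112×10³) + 170/(2025×72×10³) = 6.657×10⁻⁶ mm/N.
P = 1.962 / 6.657×10⁻⁶ = 294700 N = 294.7 kN, compressive.
For the aluminium segment, free thermal change = 22.8×10⁻⁶×111×170 = 0.4302 mm and elastic change from P = 294700×170/(2025×72×10³) = 0.3437 mm; these oppose, so the net change is 0.0866 mm (segment lengthens).

|ΔL| ≈ 0.0866 mm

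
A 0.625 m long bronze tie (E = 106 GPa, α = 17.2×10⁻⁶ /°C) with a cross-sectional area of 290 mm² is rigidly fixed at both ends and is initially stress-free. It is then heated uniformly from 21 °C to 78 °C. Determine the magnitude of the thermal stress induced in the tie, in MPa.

The supports are rigid, so the total axial strain is zero. The restrained thermal strain is ε = αΔT = 17.2×10⁻⁶ × 57 = 980.4×10⁻⁶.
σ = EαΔT = 106×10³ × 17.2×10⁻⁶ × 57 = 103.9 MPa (compressive; the tie is trying to expand).

σ ≈ 104 MPa (compressive)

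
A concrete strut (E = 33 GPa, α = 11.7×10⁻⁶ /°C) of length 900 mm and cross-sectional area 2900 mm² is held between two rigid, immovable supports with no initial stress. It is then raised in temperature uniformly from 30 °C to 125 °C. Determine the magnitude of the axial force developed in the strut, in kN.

P ≈ 106 kN (compressive)

The ends cannot move, so σ = EαΔT = 33×10³ × 11.7×10⁻⁶ × 95 = 36.68 MPa.
P = AEαΔT = 2900 × 33×10³ × 11.7×10⁻⁶ × 95 = 106.4 kN (compressive).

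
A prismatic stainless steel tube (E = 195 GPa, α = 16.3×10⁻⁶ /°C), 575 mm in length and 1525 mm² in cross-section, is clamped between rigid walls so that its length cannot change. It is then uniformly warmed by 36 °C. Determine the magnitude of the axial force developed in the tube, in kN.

P ≈ 174 kN (compressive)

Full restraint means ε = 0, so the stress is σ = EαΔT = 195×10³ × 16.3×10⁻⁶ × 36 = 114.4 MPa.
Axial force P = σA = 114.4 × 1525 = 174500 N = 174.5 kN, compressive.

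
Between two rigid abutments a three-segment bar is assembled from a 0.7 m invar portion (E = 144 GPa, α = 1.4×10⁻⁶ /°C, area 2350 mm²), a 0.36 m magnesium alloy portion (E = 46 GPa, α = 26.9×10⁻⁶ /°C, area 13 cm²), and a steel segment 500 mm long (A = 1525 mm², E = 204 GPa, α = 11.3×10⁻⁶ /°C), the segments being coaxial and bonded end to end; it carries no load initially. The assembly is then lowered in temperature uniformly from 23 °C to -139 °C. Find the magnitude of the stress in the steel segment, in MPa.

σ ≈ 179 MPa (tensile)

With the walls removed the bar would change length by δ_free = Σ αᵢΔT Lᵢ = 1.4×10⁻⁶×162×700 + 26.9×10⁻⁶×162×360 + 11.3×10⁻⁶×162×500 = 2.643 mm.
Since the ends are fixed, an axial force P builds up, equal in every segment, with P · Σ Lᵢ/(AᵢEᵢ) = δ_free.
The series flexibility is Σ Lᵢ/(AᵢEᵢ) = 700/(2350×144×10³) + 360/(1300×46×10³) + 500/(1525×204×10³) = 9.696×10⁻⁶ mm/N.
P = 2.643 / 9.696×10⁻⁶ = 272600 N = 272.6 kN, tensile.
σ_{steel} = P / A = 272600 / 1525 = 178.7 MPa.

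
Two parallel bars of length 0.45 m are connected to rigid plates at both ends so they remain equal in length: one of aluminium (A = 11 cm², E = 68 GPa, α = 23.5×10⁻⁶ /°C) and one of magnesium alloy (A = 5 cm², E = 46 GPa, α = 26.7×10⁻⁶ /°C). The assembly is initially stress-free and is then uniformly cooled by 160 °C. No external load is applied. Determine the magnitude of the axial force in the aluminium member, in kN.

P ≈ 9.01 kN (compressive in the aluminium)

Both members must finish at the same length. With the larger α, the magnesium alloy tends to over-contract; the plates restrain it, putting the magnesium alloy in tension and the aluminium in compression. With no external load the two internal forces are equal and opposite, magnitude P.
Equating the net (thermal + elastic) strains gives |α₁ − α₂|·ΔT = P·[1/(A₁E₁) + 1/(A₂E₂)].
|α₁ − α₂|·ΔT = 3.2×10⁻⁶ × 160 = 0.000512.
1/(A₁E₁) + 1/(A₂E₂) = 1/(1100×68×10³) + 1/(500×46×10³) = 5.685×10⁻⁸ N⁻¹.
P = 0.000512 / 5.685×10⁻⁸ = 9007 N = 9.007 kN.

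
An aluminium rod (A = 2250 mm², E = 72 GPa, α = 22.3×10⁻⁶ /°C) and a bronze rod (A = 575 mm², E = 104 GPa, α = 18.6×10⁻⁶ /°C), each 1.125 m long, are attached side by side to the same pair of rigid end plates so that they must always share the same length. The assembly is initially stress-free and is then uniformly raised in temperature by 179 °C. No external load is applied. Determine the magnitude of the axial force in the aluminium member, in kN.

Equilibrium of a rigid end plate with no external load gives equal and opposite internal forces ±P in the two members. Since α_{aluminium} > α_{bronze}, heating drives the aluminium into compression and the bronze into tension.
Equating the net (thermal + elastic) strains gives |α₁ − α₂|·ΔT = P·[1/(A₁E₁) + 1/(A₂E₂)].
|α₁ − α₂|·ΔT = 3.7×10⁻⁶ × 179 = 0.0006623.
1/(A₁E₁) + 1/(A₂E₂) = 1/(2250×72×10³) + 1/(575×104×10³) = 2.29×10⁻⁸ N⁻¹.
P = 0.0006623 / 2.29×10⁻⁸ = 28930 N = 28.93 kN.

P ≈ 28.9 kN (compressive in the aluminium)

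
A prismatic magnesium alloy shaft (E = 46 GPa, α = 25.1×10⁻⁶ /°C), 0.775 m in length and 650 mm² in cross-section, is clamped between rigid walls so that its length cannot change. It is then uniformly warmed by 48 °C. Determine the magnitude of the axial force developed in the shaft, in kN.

The ends cannot move, so σ = EαΔT = 46×10³ × 25.1×10⁻⁶ × 48 = 55.42 MPa.
Then P = σA = 55.42 × 650 mm² = 36.02 kN, compressive.

P ≈ 36 kN (compressive)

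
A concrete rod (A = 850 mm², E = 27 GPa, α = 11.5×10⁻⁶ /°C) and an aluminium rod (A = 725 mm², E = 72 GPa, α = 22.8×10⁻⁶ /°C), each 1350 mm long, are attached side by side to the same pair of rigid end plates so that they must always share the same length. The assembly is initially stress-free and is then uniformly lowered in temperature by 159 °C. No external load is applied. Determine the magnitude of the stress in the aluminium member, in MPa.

The aluminium has the larger α, so on cooling it would change length more than the concrete if both were free. The rigid plates force a common final length, so the aluminium is put into tension and the concrete into compression, with equal and opposite forces P (no external load).
Setting the final lengths equal and cancelling L: (α₁ − α₂)ΔT = P/(A₁E₁) + P/(A₂E₂).
|α₁ − α₂|·ΔT = 11.3×10⁻⁶ × 159 = 0.001797.
1/(A₁E₁) + 1/(A₂E₂) = 1/(850×27×10³) + 1/(725×72×10³) = 6.273×10⁻⁸ N⁻¹.
So P = 0.001797 / 6.273×10⁻⁸ = 28.64 kN.
σ_{aluminium} = P/A₂ = 28640/725 = 39.51 MPa, tensile.

σ ≈ 39.5 MPa (tensile)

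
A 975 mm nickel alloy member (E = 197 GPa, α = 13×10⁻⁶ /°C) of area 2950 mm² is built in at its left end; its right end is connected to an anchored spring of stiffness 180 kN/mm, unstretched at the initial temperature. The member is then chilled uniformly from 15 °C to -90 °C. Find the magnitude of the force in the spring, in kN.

P ≈ 184 kN

The unrestrained thermal change is αΔT L = 13×10⁻⁶ × 105 × 975 = 1.331 mm.
With a force P in the spring, the elastic change of the member is PL/(AE) and that of the spring is P/k; compatibility requires their sum to equal δ_free.
P [ L/(AE) + 1/k ] = δ_free → P [ 975/(2950×197×10³) + 1/(180×10³) ] = 1.331.
P = 1.331 / 7.233×10⁻⁶ = 184000 N.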